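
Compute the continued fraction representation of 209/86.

[2; 2, 3, 12]

Run the Euclidean algorithm on 209 and 86; the successive quotients are the partial quotients a_0, a_1, ... (each step inverts the fractional part left over by the previous one):
  209 = 2*86 + 37, so a_0 = 2.
  86 = 2*37 + 12, so a_1 = 2.
  37 = 3*12 + 1, so a_2 = 3.
  12 = 12*1 + 0, so a_3 = 12.
The remainder reaches 0 after 4 divisions, so the expansion has 4 partial quotients, read off in order.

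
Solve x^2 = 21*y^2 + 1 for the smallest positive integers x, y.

First expand sqrt(21) as a continued fraction. With x_i = (sqrt(21) + m_i)/d_i and (m_0, d_0) = (0, 1): a_0 = floor(sqrt(21)) = 4, since 4^2 = 16 <= 21 < 25 = 5^2.
Iterate m_{i+1} = d_i*a_i - m_i, d_{i+1} = (21 - m_{i+1}^2)/d_i, a_{i+1} = floor((a_0 + m_{i+1})/d_{i+1}):
  m_1 = 1*4 - 0 = 4, d_1 = (21 - 4^2)/1 = 5/1 = 5, a_1 = floor((4 + 4)/5) = 1.
  m_2 = 5*1 - 4 = 1, d_2 = (21 - 1^2)/5 = 20/5 = 4, a_2 = floor((4 + 1)/4) = 1.
  m_3 = 4*1 - 1 = 3, d_3 = (21 - 3^2)/4 = 12/4 = 3, a_3 = floor((4 + 3)/3) = 2.
  m_4 = 3*2 - 3 = 3, d_4 = (21 - 3^2)/3 = 12/3 = 4, a_4 = floor((4 + 3)/4) = 1.
  m_5 = 4*1 - 3 = 1, d_5 = (21 - 1^2)/4 = 20/4 = 5, a_5 = floor((4 + 1)/5) = 1.
  m_6 = 5*1 - 1 = 4, d_6 = (21 - 4^2)/5 = 5/5 = 1, a_6 = floor((4 + 4)/1) = 8.
  m_7 = 1*8 - 4 = 4, d_7 = (21 - 4^2)/1 = 5/1 = 5: (m_7, d_7) = (m_1, d_1) = (4, 5), so from here the quotients repeat a_1, ..., a_6; the period length is 6.
So sqrt(21) = [4; (1, 1, 2, 1, 1, 8)] with period length k = 6.
k is even, so the fundamental solution of x^2 - 21y^2 = 1 is (p_{k-1}, q_{k-1}) = (p_5, q_5); compute convergents through index 5.
Convergents (p_i = a_i*p_{i-1} + p_{i-2}, q_i = a_i*q_{i-1} + q_{i-2} with p_{-2}=0, p_{-1}=1, q_{-2}=1, q_{-1}=0):
  i=0: a_0=4, p_0 = 4*1 + 0 = 4, q_0 = 4*0 + 1 = 1.
  i=1: a_1=1, p_1 = 1*4 + 1 = 5, q_1 = 1*1 + 0 = 1.
  i=2: a_2=1, p_2 = 1*5 + 4 = 9, q_2 = 1*1 + 1 = 2.
  i=3: a_3=2, p_3 = 2*9 + 5 = 23, q_3 = 2*2 + 1 = 5.
  i=4: a_4=1, p_4 = 1*23 + 9 = 32, q_4 = 1*5 + 2 = 7.
  i=5: a_5=1, p_5 = 1*32 + 23 = 55, q_5 = 1*7 + 5 = 12.
Check: 55^2 - 21*12^2 = 3025 - 3024 = 1, so (x, y) = (55, 12) solves the equation, and by the theorem it is the least positive solution.

(x, y) = (55, 12)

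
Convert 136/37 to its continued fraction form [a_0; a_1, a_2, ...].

Run the Euclidean algorithm on 136 and 37; the successive quotients are the partial quotients a_0, a_1, ... (each step inverts the fractional part left over by the previous one):
  136 = 3*37 + 25, so a_0 = 3.
  37 = 1*25 + 12, so a_1 = 1.
  25 = 2*12 + 1, so a_2 = 2.
  12 = 12*1 + 0, so a_3 = 12.
The remainder reaches 0 after 4 divisions, so the expansion has 4 partial quotients, read off in order.

[3; 1, 2, 12]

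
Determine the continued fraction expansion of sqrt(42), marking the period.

[6; (2, 12)]

Write x_i = (sqrt(42) + m_i)/d_i with (m_0, d_0) = (0, 1). a_0 = floor(sqrt(42)) = 6, since 6^2 = 36 <= 42 < 49 = 7^2.
Iterate m_{i+1} = d_i*a_i - m_i, d_{i+1} = (42 - m_{i+1}^2)/d_i, a_{i+1} = floor((a_0 + m_{i+1})/d_{i+1}):
  m_1 = 1*6 - 0 = 6, d_1 = (42 - 6^2)/1 = 6/1 = 6, a_1 = floor((6 + 6)/6) = 2.
  m_2 = 6*2 - 6 = 6, d_2 = (42 - 6^2)/6 = 6/6 = 1, a_2 = floor((6 + 6)/1) = 12.
  m_3 = 1*12 - 6 = 6, d_3 = (42 - 6^2)/1 = 6/1 = 6: (m_3, d_3) = (m_1, d_1) = (6, 6), so from here the quotients repeat a_1, a_2; the period length is 2.
Hence the expansion of sqrt(42) is a_0 = 6 followed by the repeating block 2, 12 (period 2).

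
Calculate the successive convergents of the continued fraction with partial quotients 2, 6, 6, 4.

2/1, 13/6, 80/37, 333/154

Using the convergent recurrence p_i = a_i*p_{i-1} + p_{i-2}, q_i = a_i*q_{i-1} + q_{i-2} with p_{-2}=0, p_{-1}=1, q_{-2}=1, q_{-1}=0:
  i=0: a_0=2, p_0 = 2*1 + 0 = 2, q_0 = 2*0 + 1 = 1.
  i=1: a_1=6, p_1 = 6*2 + 1 = 13, q_1 = 6*1 + 0 = 6.
  i=2: a_2=6, p_2 = 6*13 + 2 = 80, q_2 = 6*6 + 1 = 37.
  i=3: a_3=4, p_3 = 4*80 + 13 = 333, q_3 = 4*37 + 6 = 154.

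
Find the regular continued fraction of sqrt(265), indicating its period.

[16; (3, 1, 1, 2, 2, 1, 1, 3, 32)]

Write x_i = (sqrt(265) + m_i)/d_i with (m_0, d_0) = (0, 1). a_0 = floor(sqrt(265)) = 16, since 16^2 = 256 <= 265 < 289 = 17^2.
Iterate m_{i+1} = d_i*a_i - m_i, d_{i+1} = (265 - m_{i+1}^2)/d_i, a_{i+1} = floor((a_0 + m_{i+1})/d_{i+1}):
  m_1 = 1*16 - 0 = 16, d_1 = (265 - 16^2)/1 = 9/1 = 9, a_1 = floor((16 + 16)/9) = 3.
  m_2 = 9*3 - 16 = 11, d_2 = (265 - 11^2)/9 = 144/9 = 16, a_2 = floor((16 + 11)/16) = 1.
  m_3 = 16*1 - 11 = 5, d_3 = (265 - 5^2)/16 = 240/16 = 15, a_3 = floor((16 + 5)/15) = 1.
  m_4 = 15*1 - 5 = 10, d_4 = (265 - 10^2)/15 = 165/15 = 11, a_4 = floor((16 + 10)/11) = 2.
  m_5 = 11*2 - 10 = 12, d_5 = (265 - 12^2)/11 = 121/11 = 11, a_5 = floor((16 + 12)/11) = 2.
  m_6 = 11*2 - 12 = 10, d_6 = (265 - 10^2)/11 = 165/11 = 15, a_6 = floor((16 + 10)/15) = 1.
  m_7 = 15*1 - 10 = 5, d_7 = (265 - 5^2)/15 = 240/15 = 16, a_7 = floor((16 + 5)/16) = 1.
  m_8 = 16*1 - 5 = 11, d_8 = (265 - 11^2)/16 = 144/16 = 9, a_8 = floor((16 + 11)/9) = 3.
  m_9 = 9*3 - 11 = 16, d_9 = (265 - 16^2)/9 = 9/9 = 1, a_9 = floor((16 + 16)/1) = 32.
  m_10 = 1*32 - 16 = 16, d_10 = (265 - 16^2)/1 = 9/1 = 9: (m_10, d_10) = (m_1, d_1) = (16, 9), so from here the quotients repeat a_1, ..., a_9; the period length is 9.
Hence the expansion of sqrt(265) is a_0 = 16 followed by the repeating block 3, 1, 1, 2, 2, 1, 1, 3, 32 (period 9).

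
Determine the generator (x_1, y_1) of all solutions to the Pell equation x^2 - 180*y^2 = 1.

First expand sqrt(180) as a continued fraction. With x_i = (sqrt(180) + m_i)/d_i and (m_0, d_0) = (0, 1): a_0 = floor(sqrt(180)) = 13, since 13^2 = 169 <= 180 < 196 = 14^2.
Iterate m_{i+1} = d_i*a_i - m_i, d_{i+1} = (180 - m_{i+1}^2)/d_i, a_{i+1} = floor((a_0 + m_{i+1})/d_{i+1}):
  m_1 = 1*13 - 0 = 13, d_1 = (180 - 13^2)/1 = 11/1 = 11, a_1 = floor((13 + 13)/11) = 2.
  m_2 = 11*2 - 13 = 9, d_2 = (180 - 9^2)/11 = 99/11 = 9, a_2 = floor((13 + 9)/9) = 2.
  m_3 = 9*2 - 9 = 9, d_3 = (180 - 9^2)/9 = 99/9 = 11, a_3 = floor((13 + 9)/11) = 2.
  m_4 = 11*2 - 9 = 13, d_4 = (180 - 13^2)/11 = 11/11 = 1, a_4 = floor((13 + 13)/1) = 26.
  m_5 = 1*26 - 13 = 13, d_5 = (180 - 13^2)/1 = 11/1 = 11: (m_5, d_5) = (m_1, d_1) = (13, 11), so from here the quotients repeat a_1, ..., a_4; the period length is 4.
So sqrt(180) = [13; (2, 2, 2, 26)] with period length k = 4.
k is even, so the fundamental solution of x^2 - 180y^2 = 1 is (p_{k-1}, q_{k-1}) = (p_3, q_3); compute convergents through index 3.
Convergents (p_i = a_i*p_{i-1} + p_{i-2}, q_i = a_i*q_{i-1} + q_{i-2} with p_{-2}=0, p_{-1}=1, q_{-2}=1, q_{-1}=0):
  i=0: a_0=13, p_0 = 13*1 + 0 = 13, q_0 = 13*0 + 1 = 1.
  i=1: a_1=2, p_1 = 2*13 + 1 = 27, q_1 = 2*1 + 0 = 2.
  i=2: a_2=2, p_2 = 2*27 + 13 = 67, q_2 = 2*2 + 1 = 5.
  i=3: a_3=2, p_3 = 2*67 + 27 = 161, q_3 = 2*5 + 2 = 12.
Check: 161^2 - 180*12^2 = 25921 - 25920 = 1, so (x, y) = (161, 12) solves the equation, and by the theorem it is the least positive solution.

(x, y) = (161, 12)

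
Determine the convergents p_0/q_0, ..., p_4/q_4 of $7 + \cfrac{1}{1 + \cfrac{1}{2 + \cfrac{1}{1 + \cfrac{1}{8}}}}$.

7/1, 8/1, 23/3, 31/4, 271/35

Using the convergent recurrence p_i = a_i*p_{i-1} + p_{i-2}, q_i = a_i*q_{i-1} + q_{i-2} with p_{-2}=0, p_{-1}=1, q_{-2}=1, q_{-1}=0:
  i=0: a_0=7, p_0 = 7*1 + 0 = 7, q_0 = 7*0 + 1 = 1.
  i=1: a_1=1, p_1 = 1*7 + 1 = 8, q_1 = 1*1 + 0 = 1.
  i=2: a_2=2, p_2 = 2*8 + 7 = 23, q_2 = 2*1 + 1 = 3.
  i=3: a_3=1, p_3 = 1*23 + 8 = 31, q_3 = 1*3 + 1 = 4.
  i=4: a_4=8, p_4 = 8*31 + 23 = 271, q_4 = 8*4 + 3 = 35.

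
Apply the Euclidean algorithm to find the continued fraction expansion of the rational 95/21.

[4; 1, 1, 10]

Run the Euclidean algorithm on 95 and 21; the successive quotients are the partial quotients a_0, a_1, ... (each step inverts the fractional part left over by the previous one):
  95 = 4*21 + 11, so a_0 = 4.
  21 = 1*11 + 10, so a_1 = 1.
  11 = 1*10 + 1, so a_2 = 1.
  10 = 10*1 + 0, so a_3 = 10.
The remainder reaches 0 after 4 divisions, so the expansion has 4 partial quotients, read off in order.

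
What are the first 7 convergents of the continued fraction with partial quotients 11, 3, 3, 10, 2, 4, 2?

11/1, 34/3, 113/10, 1164/103, 2441/216, 10928/967, 24297/2150

Using the convergent recurrence p_i = a_i*p_{i-1} + p_{i-2}, q_i = a_i*q_{i-1} + q_{i-2} with p_{-2}=0, p_{-1}=1, q_{-2}=1, q_{-1}=0:
  i=0: a_0=11, p_0 = 11*1 + 0 = 11, q_0 = 11*0 + 1 = 1.
  i=1: a_1=3, p_1 = 3*11 + 1 = 34, q_1 = 3*1 + 0 = 3.
  i=2: a_2=3, p_2 = 3*34 + 11 = 113, q_2 = 3*3 + 1 = 10.
  i=3: a_3=10, p_3 = 10*113 + 34 = 1164, q_3 = 10*10 + 3 = 103.
  i=4: a_4=2, p_4 = 2*1164 + 113 = 2441, q_4 = 2*103 + 10 = 216.
  i=5: a_5=4, p_5 = 4*2441 + 1164 = 10928, q_5 = 4*216 + 103 = 967.
  i=6: a_6=2, p_6 = 2*10928 + 2441 = 24297, q_6 = 2*967 + 216 = 2150.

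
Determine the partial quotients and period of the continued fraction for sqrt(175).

[13; (4, 2, 1, 2, 4, 26)]

Write x_i = (sqrt(175) + m_i)/d_i with (m_0, d_0) = (0, 1). a_0 = floor(sqrt(175)) = 13, since 13^2 = 169 <= 175 < 196 = 14^2.
Iterate m_{i+1} = d_i*a_i - m_i, d_{i+1} = (175 - m_{i+1}^2)/d_i, a_{i+1} = floor((a_0 + m_{i+1})/d_{i+1}):
  m_1 = 1*13 - 0 = 13, d_1 = (175 - 13^2)/1 = 6/1 = 6, a_1 = floor((13 + 13)/6) = 4.
  m_2 = 6*4 - 13 = 11, d_2 = (175 - 11^2)/6 = 54/6 = 9, a_2 = floor((13 + 11)/9) = 2.
  m_3 = 9*2 - 11 = 7, d_3 = (175 - 7^2)/9 = 126/9 = 14, a_3 = floor((13 + 7)/14) = 1.
  m_4 = 14*1 - 7 = 7, d_4 = (175 - 7^2)/14 = 126/14 = 9, a_4 = floor((13 + 7)/9) = 2.
  m_5 = 9*2 - 7 = 11, d_5 = (175 - 11^2)/9 = 54/9 = 6, a_5 = floor((13 + 11)/6) = 4.
  m_6 = 6*4 - 11 = 13, d_6 = (175 - 13^2)/6 = 6/6 = 1, a_6 = floor((13 + 13)/1) = 26.
  m_7 = 1*26 - 13 = 13, d_7 = (175 - 13^2)/1 = 6/1 = 6: (m_7, d_7) = (m_1, d_1) = (13, 6), so from here the quotients repeat a_1, ..., a_6; the period length is 6.
Hence the expansion of sqrt(175) is a_0 = 13 followed by the repeating block 4, 2, 1, 2, 4, 26 (period 6).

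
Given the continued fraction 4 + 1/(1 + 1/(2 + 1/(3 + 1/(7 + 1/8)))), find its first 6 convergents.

Using the convergent recurrence p_i = a_i*p_{i-1} + p_{i-2}, q_i = a_i*q_{i-1} + q_{i-2} with p_{-2}=0, p_{-1}=1, q_{-2}=1, q_{-1}=0:
  i=0: a_0=4, p_0 = 4*1 + 0 = 4, q_0 = 4*0 + 1 = 1.
  i=1: a_1=1, p_1 = 1*4 + 1 = 5, q_1 = 1*1 + 0 = 1.
  i=2: a_2=2, p_2 = 2*5 + 4 = 14, q_2 = 2*1 + 1 = 3.
  i=3: a_3=3, p_3 = 3*14 + 5 = 47, q_3 = 3*3 + 1 = 10.
  i=4: a_4=7, p_4 = 7*47 + 14 = 343, q_4 = 7*10 + 3 = 73.
  i=5: a_5=8, p_5 = 8*343 + 47 = 2791, q_5 = 8*73 + 10 = 594.

4/1, 5/1, 14/3, 47/10, 343/73, 2791/594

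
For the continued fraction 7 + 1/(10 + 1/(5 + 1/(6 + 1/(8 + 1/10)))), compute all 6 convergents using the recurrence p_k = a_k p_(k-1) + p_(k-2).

7/1, 71/10, 362/51, 2243/316, 18306/2579, 185303/26106

Using the convergent recurrence p_i = a_i*p_{i-1} + p_{i-2}, q_i = a_i*q_{i-1} + q_{i-2} with p_{-2}=0, p_{-1}=1, q_{-2}=1, q_{-1}=0:
  i=0: a_0=7, p_0 = 7*1 + 0 = 7, q_0 = 7*0 + 1 = 1.
  i=1: a_1=10, p_1 = 10*7 + 1 = 71, q_1 = 10*1 + 0 = 10.
  i=2: a_2=5, p_2 = 5*71 + 7 = 362, q_2 = 5*10 + 1 = 51.
  i=3: a_3=6, p_3 = 6*362 + 71 = 2243, q_3 = 6*51 + 10 = 316.
  i=4: a_4=8, p_4 = 8*2243 + 362 = 18306, q_4 = 8*316 + 51 = 2579.
  i=5: a_5=10, p_5 = 10*18306 + 2243 = 185303, q_5 = 10*2579 + 316 = 26106.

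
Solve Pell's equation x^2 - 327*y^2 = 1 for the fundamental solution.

(x, y) = (217, 12)

First expand sqrt(327) as a continued fraction. With x_i = (sqrt(327) + m_i)/d_i and (m_0, d_0) = (0, 1): a_0 = floor(sqrt(327)) = 18, since 18^2 = 324 <= 327 < 361 = 19^2.
Iterate m_{i+1} = d_i*a_i - m_i, d_{i+1} = (327 - m_{i+1}^2)/d_i, a_{i+1} = floor((a_0 + m_{i+1})/d_{i+1}):
  m_1 = 1*18 - 0 = 18, d_1 = (327 - 18^2)/1 = 3/1 = 3, a_1 = floor((18 + 18)/3) = 12.
  m_2 = 3*12 - 18 = 18, d_2 = (327 - 18^2)/3 = 3/3 = 1, a_2 = floor((18 + 18)/1) = 36.
  m_3 = 1*36 - 18 = 18, d_3 = (327 - 18^2)/1 = 3/1 = 3: (m_3, d_3) = (m_1, d_1) = (18, 3), so from here the quotients repeat a_1, a_2; the period length is 2.
So sqrt(327) = [18; (12, 36)] with period length k = 2.
k is even, so the fundamental solution of x^2 - 327y^2 = 1 is (p_{k-1}, q_{k-1}) = (p_1, q_1); compute convergents through index 1.
Convergents (p_i = a_i*p_{i-1} + p_{i-2}, q_i = a_i*q_{i-1} + q_{i-2} with p_{-2}=0, p_{-1}=1, q_{-2}=1, q_{-1}=0):
  i=0: a_0=18, p_0 = 18*1 + 0 = 18, q_0 = 18*0 + 1 = 1.
  i=1: a_1=12, p_1 = 12*18 + 1 = 217, q_1 = 12*1 + 0 = 12.
Check: 217^2 - 327*12^2 = 47089 - 47088 = 1, so (x, y) = (217, 12) solves the equation, and by the theorem it is the least positive solution.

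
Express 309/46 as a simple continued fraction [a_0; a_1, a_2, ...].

[6; 1, 2, 1, 1, 6]

Run the Euclidean algorithm on 309 and 46; the successive quotients are the partial quotients a_0, a_1, ... (each step inverts the fractional part left over by the previous one):
  309 = 6*46 + 33, so a_0 = 6.
  46 = 1*33 + 13, so a_1 = 1.
  33 = 2*13 + 7, so a_2 = 2.
  13 = 1*7 + 6, so a_3 = 1.
  7 = 1*6 + 1, so a_4 = 1.
  6 = 6*1 + 0, so a_5 = 6.
The remainder reaches 0 after 6 divisions, so the expansion has 6 partial quotients, read off in order.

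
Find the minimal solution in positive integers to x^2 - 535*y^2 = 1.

First expand sqrt(535) as a continued fraction. With x_i = (sqrt(535) + m_i)/d_i and (m_0, d_0) = (0, 1): a_0 = floor(sqrt(535)) = 23, since 23^2 = 529 <= 535 < 576 = 24^2.
Iterate m_{i+1} = d_i*a_i - m_i, d_{i+1} = (535 - m_{i+1}^2)/d_i, a_{i+1} = floor((a_0 + m_{i+1})/d_{i+1}):
  m_1 = 1*23 - 0 = 23, d_1 = (535 - 23^2)/1 = 6/1 = 6, a_1 = floor((23 + 23)/6) = 7.
  m_2 = 6*7 - 23 = 19, d_2 = (535 - 19^2)/6 = 174/6 = 29, a_2 = floor((23 + 19)/29) = 1.
  m_3 = 29*1 - 19 = 10, d_3 = (535 - 10^2)/29 = 435/29 = 15, a_3 = floor((23 + 10)/15) = 2.
  m_4 = 15*2 - 10 = 20, d_4 = (535 - 20^2)/15 = 135/15 = 9, a_4 = floor((23 + 20)/9) = 4.
  m_5 = 9*4 - 20 = 16, d_5 = (535 - 16^2)/9 = 279/9 = 31, a_5 = floor((23 + 16)/31) = 1.
  m_6 = 31*1 - 16 = 15, d_6 = (535 - 15^2)/31 = 310/31 = 10, a_6 = floor((23 + 15)/10) = 3.
  m_7 = 10*3 - 15 = 15, d_7 = (535 - 15^2)/10 = 310/10 = 31, a_7 = floor((23 + 15)/31) = 1.
  m_8 = 31*1 - 15 = 16, d_8 = (535 - 16^2)/31 = 279/31 = 9, a_8 = floor((23 + 16)/9) = 4.
  m_9 = 9*4 - 16 = 20, d_9 = (535 - 20^2)/9 = 135/9 = 15, a_9 = floor((23 + 20)/15) = 2.
  m_10 = 15*2 - 20 = 10, d_10 = (535 - 10^2)/15 = 435/15 = 29, a_10 = floor((23 + 10)/29) = 1.
  m_11 = 29*1 - 10 = 19, d_11 = (535 - 19^2)/29 = 174/29 = 6, a_11 = floor((23 + 19)/6) = 7.
  m_12 = 6*7 - 19 = 23, d_12 = (535 - 23^2)/6 = 6/6 = 1, a_12 = floor((23 + 23)/1) = 46.
  m_13 = 1*46 - 23 = 23, d_13 = (535 - 23^2)/1 = 6/1 = 6: (m_13, d_13) = (m_1, d_1) = (23, 6), so from here the quotients repeat a_1, ..., a_12; the period length is 12.
So sqrt(535) = [23; (7, 1, 2, 4, 1, 3, 1, 4, 2, 1, 7, 46)] with period length k = 12.
k is even, so the fundamental solution of x^2 - 535y^2 = 1 is (p_{k-1}, q_{k-1}) = (p_11, q_11); compute convergents through index 11.
Convergents (p_i = a_i*p_{i-1} + p_{i-2}, q_i = a_i*q_{i-1} + q_{i-2} with p_{-2}=0, p_{-1}=1, q_{-2}=1, q_{-1}=0):
  i=0: a_0=23, p_0 = 23*1 + 0 = 23, q_0 = 23*0 + 1 = 1.
  i=1: a_1=7, p_1 = 7*23 + 1 = 162, q_1 = 7*1 + 0 = 7.
  i=2: a_2=1, p_2 = 1*162 + 23 = 185, q_2 = 1*7 + 1 = 8.
  i=3: a_3=2, p_3 = 2*185 + 162 = 532, q_3 = 2*8 + 7 = 23.
  i=4: a_4=4, p_4 = 4*532 + 185 = 2313, q_4 = 4*23 + 8 = 100.
  i=5: a_5=1, p_5 = 1*2313 + 532 = 2845, q_5 = 1*100 + 23 = 123.
  i=6: a_6=3, p_6 = 3*2845 + 2313 = 10848, q_6 = 3*123 + 100 = 469.
  i=7: a_7=1, p_7 = 1*10848 + 2845 = 13693, q_7 = 1*469 + 123 = 592.
  i=8: a_8=4, p_8 = 4*13693 + 10848 = 65620, q_8 = 4*592 + 469 = 2837.
  i=9: a_9=2, p_9 = 2*65620 + 13693 = 144933, q_9 = 2*2837 + 592 = 6266.
  i=10: a_10=1, p_10 = 1*144933 + 65620 = 210553, q_10 = 1*6266 + 2837 = 9103.
  i=11: a_11=7, p_11 = 7*210553 + 144933 = 1618804, q_11 = 7*9103 + 6266 = 69987.
Check: 1618804^2 - 535*69987^2 = 2620526390416 - 2620526390415 = 1, so (x, y) = (1618804, 69987) solves the equation, and by the theorem it is the least positive solution.

(x, y) = (1618804, 69987)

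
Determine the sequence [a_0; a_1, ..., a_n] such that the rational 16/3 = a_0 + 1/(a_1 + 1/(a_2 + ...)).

[5; 3]

Run the Euclidean algorithm on 16 and 3; the successive quotients are the partial quotients a_0, a_1, ... (each step inverts the fractional part left over by the previous one):
  16 = 5*3 + 1, so a_0 = 5.
  3 = 3*1 + 0, so a_1 = 3.
The remainder reaches 0 after 2 divisions, so the expansion has 2 partial quotients, read off in order.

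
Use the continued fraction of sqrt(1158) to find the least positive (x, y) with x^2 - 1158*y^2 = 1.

(x, y) = (1157, 34)

First expand sqrt(1158) as a continued fraction. With x_i = (sqrt(1158) + m_i)/d_i and (m_0, d_0) = (0, 1): a_0 = floor(sqrt(1158)) = 34, since 34^2 = 1156 <= 1158 < 1225 = 35^2.
Iterate m_{i+1} = d_i*a_i - m_i, d_{i+1} = (1158 - m_{i+1}^2)/d_i, a_{i+1} = floor((a_0 + m_{i+1})/d_{i+1}):
  m_1 = 1*34 - 0 = 34, d_1 = (1158 - 34^2)/1 = 2/1 = 2, a_1 = floor((34 + 34)/2) = 34.
  m_2 = 2*34 - 34 = 34, d_2 = (1158 - 34^2)/2 = 2/2 = 1, a_2 = floor((34 + 34)/1) = 68.
  m_3 = 1*68 - 34 = 34, d_3 = (1158 - 34^2)/1 = 2/1 = 2: (m_3, d_3) = (m_1, d_1) = (34, 2), so from here the quotients repeat a_1, a_2; the period length is 2.
So sqrt(1158) = [34; (34, 68)] with period length k = 2.
k is even, so the fundamental solution of x^2 - 1158y^2 = 1 is (p_{k-1}, q_{k-1}) = (p_1, q_1); compute convergents through index 1.
Convergents (p_i = a_i*p_{i-1} + p_{i-2}, q_i = a_i*q_{i-1} + q_{i-2} with p_{-2}=0, p_{-1}=1, q_{-2}=1, q_{-1}=0):
  i=0: a_0=34, p_0 = 34*1 + 0 = 34, q_0 = 34*0 + 1 = 1.
  i=1: a_1=34, p_1 = 34*34 + 1 = 1157, q_1 = 34*1 + 0 = 34.
Check: 1157^2 - 1158*34^2 = 1338649 - 1338648 = 1, so (x, y) = (1157, 34) solves the equation, and by the theorem it is the least positive solution.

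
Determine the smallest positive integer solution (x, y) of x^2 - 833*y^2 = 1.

(x, y) = (9478657, 328416)

First expand sqrt(833) as a continued fraction. With x_i = (sqrt(833) + m_i)/d_i and (m_0, d_0) = (0, 1): a_0 = floor(sqrt(833)) = 28, since 28^2 = 784 <= 833 < 841 = 29^2.
Iterate m_{i+1} = d_i*a_i - m_i, d_{i+1} = (833 - m_{i+1}^2)/d_i, a_{i+1} = floor((a_0 + m_{i+1})/d_{i+1}):
  m_1 = 1*28 - 0 = 28, d_1 = (833 - 28^2)/1 = 49/1 = 49, a_1 = floor((28 + 28)/49) = 1.
  m_2 = 49*1 - 28 = 21, d_2 = (833 - 21^2)/49 = 392/49 = 8, a_2 = floor((28 + 21)/8) = 6.
  m_3 = 8*6 - 21 = 27, d_3 = (833 - 27^2)/8 = 104/8 = 13, a_3 = floor((28 + 27)/13) = 4.
  m_4 = 13*4 - 27 = 25, d_4 = (833 - 25^2)/13 = 208/13 = 16, a_4 = floor((28 + 25)/16) = 3.
  m_5 = 16*3 - 25 = 23, d_5 = (833 - 23^2)/16 = 304/16 = 19, a_5 = floor((28 + 23)/19) = 2.
  m_6 = 19*2 - 23 = 15, d_6 = (833 - 15^2)/19 = 608/19 = 32, a_6 = floor((28 + 15)/32) = 1.
  m_7 = 32*1 - 15 = 17, d_7 = (833 - 17^2)/32 = 544/32 = 17, a_7 = floor((28 + 17)/17) = 2.
  m_8 = 17*2 - 17 = 17, d_8 = (833 - 17^2)/17 = 544/17 = 32, a_8 = floor((28 + 17)/32) = 1.
  m_9 = 32*1 - 17 = 15, d_9 = (833 - 15^2)/32 = 608/32 = 19, a_9 = floor((28 + 15)/19) = 2.
  m_10 = 19*2 - 15 = 23, d_10 = (833 - 23^2)/19 = 304/19 = 16, a_10 = floor((28 + 23)/16) = 3.
  m_11 = 16*3 - 23 = 25, d_11 = (833 - 25^2)/16 = 208/16 = 13, a_11 = floor((28 + 25)/13) = 4.
  m_12 = 13*4 - 25 = 27, d_12 = (833 - 27^2)/13 = 104/13 = 8, a_12 = floor((28 + 27)/8) = 6.
  m_13 = 8*6 - 27 = 21, d_13 = (833 - 21^2)/8 = 392/8 = 49, a_13 = floor((28 + 21)/49) = 1.
  m_14 = 49*1 - 21 = 28, d_14 = (833 - 28^2)/49 = 49/49 = 1, a_14 = floor((28 + 28)/1) = 56.
  m_15 = 1*56 - 28 = 28, d_15 = (833 - 28^2)/1 = 49/1 = 49: (m_15, d_15) = (m_1, d_1) = (28, 49), so from here the quotients repeat a_1, ..., a_14; the period length is 14.
So sqrt(833) = [28; (1, 6, 4, 3, 2, 1, 2, 1, 2, 3, 4, 6, 1, 56)] with period length k = 14.
k is even, so the fundamental solution of x^2 - 833y^2 = 1 is (p_{k-1}, q_{k-1}) = (p_13, q_13); compute convergents through index 13.
Convergents (p_i = a_i*p_{i-1} + p_{i-2}, q_i = a_i*q_{i-1} + q_{i-2} with p_{-2}=0, p_{-1}=1, q_{-2}=1, q_{-1}=0):
  i=0: a_0=28, p_0 = 28*1 + 0 = 28, q_0 = 28*0 + 1 = 1.
  i=1: a_1=1, p_1 = 1*28 + 1 = 29, q_1 = 1*1 + 0 = 1.
  i=2: a_2=6, p_2 = 6*29 + 28 = 202, q_2 = 6*1 + 1 = 7.
  i=3: a_3=4, p_3 = 4*202 + 29 = 837, q_3 = 4*7 + 1 = 29.
  i=4: a_4=3, p_4 = 3*837 + 202 = 2713, q_4 = 3*29 + 7 = 94.
  i=5: a_5=2, p_5 = 2*2713 + 837 = 6263, q_5 = 2*94 + 29 = 217.
  i=6: a_6=1, p_6 = 1*6263 + 2713 = 8976, q_6 = 1*217 + 94 = 311.
  i=7: a_7=2, p_7 = 2*8976 + 6263 = 24215, q_7 = 2*311 + 217 = 839.
  i=8: a_8=1, p_8 = 1*24215 + 8976 = 33191, q_8 = 1*839 + 311 = 1150.
  i=9: a_9=2, p_9 = 2*33191 + 24215 = 90597, q_9 = 2*1150 + 839 = 3139.
  i=10: a_10=3, p_10 = 3*90597 + 33191 = 304982, q_10 = 3*3139 + 1150 = 10567.
  i=11: a_11=4, p_11 = 4*304982 + 90597 = 1310525, q_11 = 4*10567 + 3139 = 45407.
  i=12: a_12=6, p_12 = 6*1310525 + 304982 = 8168132, q_12 = 6*45407 + 10567 = 283009.
  i=13: a_13=1, p_13 = 1*8168132 + 1310525 = 9478657, q_13 = 1*283009 + 45407 = 328416.
Check: 9478657^2 - 833*328416^2 = 89844938523649 - 89844938523648 = 1, so (x, y) = (9478657, 328416) solves the equation, and by the theorem it is the least positive solution.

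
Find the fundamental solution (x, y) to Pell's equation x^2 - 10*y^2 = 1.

First expand sqrt(10) as a continued fraction. With x_i = (sqrt(10) + m_i)/d_i and (m_0, d_0) = (0, 1): a_0 = floor(sqrt(10)) = 3, since 3^2 = 9 <= 10 < 16 = 4^2.
Iterate m_{i+1} = d_i*a_i - m_i, d_{i+1} = (10 - m_{i+1}^2)/d_i, a_{i+1} = floor((a_0 + m_{i+1})/d_{i+1}):
  m_1 = 1*3 - 0 = 3, d_1 = (10 - 3^2)/1 = 1/1 = 1, a_1 = floor((3 + 3)/1) = 6.
  m_2 = 1*6 - 3 = 3, d_2 = (10 - 3^2)/1 = 1/1 = 1: (m_2, d_2) = (m_1, d_1) = (3, 1), so from here the quotient a_1 repeats; the period length is 1.
So sqrt(10) = [3; (6)] with period length k = 1.
k is odd, so (p_{k-1}, q_{k-1}) only solves x^2 - 10y^2 = -1 and the fundamental solution of x^2 - 10y^2 = 1 is (p_{2k-1}, q_{2k-1}) = (p_1, q_1); compute convergents through index 1, running through the period twice.
Convergents (p_i = a_i*p_{i-1} + p_{i-2}, q_i = a_i*q_{i-1} + q_{i-2} with p_{-2}=0, p_{-1}=1, q_{-2}=1, q_{-1}=0):
  i=0: a_0=3, p_0 = 3*1 + 0 = 3, q_0 = 3*0 + 1 = 1.
  i=1: a_1=6, p_1 = 6*3 + 1 = 19, q_1 = 6*1 + 0 = 6.
Indeed p_0^2 - 10*q_0^2 = 9 - 10 = -1, not +1.
Check: 19^2 - 10*6^2 = 361 - 360 = 1, so (x, y) = (19, 6) solves the equation, and by the theorem it is the least positive solution.

(x, y) = (19, 6)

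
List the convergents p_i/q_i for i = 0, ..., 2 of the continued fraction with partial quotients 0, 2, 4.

Using the convergent recurrence p_i = a_i*p_{i-1} + p_{i-2}, q_i = a_i*q_{i-1} + q_{i-2} with p_{-2}=0, p_{-1}=1, q_{-2}=1, q_{-1}=0:
  i=0: a_0=0, p_0 = 0*1 + 0 = 0, q_0 = 0*0 + 1 = 1.
  i=1: a_1=2, p_1 = 2*0 + 1 = 1, q_1 = 2*1 + 0 = 2.
  i=2: a_2=4, p_2 = 4*1 + 0 = 4, q_2 = 4*2 + 1 = 9.

0/1, 1/2, 4/9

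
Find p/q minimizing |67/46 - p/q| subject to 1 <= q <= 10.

Expand x = 67/46 as a continued fraction with the Euclidean algorithm:
  67 = 1*46 + 21, so a_0 = 1.
  46 = 2*21 + 4, so a_1 = 2.
  21 = 5*4 + 1, so a_2 = 5.
  4 = 4*1 + 0, so a_3 = 4.
so x = [1; 2, 5, 4].
Convergents (p_i = a_i*p_{i-1} + p_{i-2}, q_i = a_i*q_{i-1} + q_{i-2} with p_{-2}=0, p_{-1}=1, q_{-2}=1, q_{-1}=0), until the denominator exceeds 10:
  i=0: a_0=1, p_0 = 1*1 + 0 = 1, q_0 = 1*0 + 1 = 1.
  i=1: a_1=2, p_1 = 2*1 + 1 = 3, q_1 = 2*1 + 0 = 2.
  i=2: a_2=5, p_2 = 5*3 + 1 = 16, q_2 = 5*2 + 1 = 11.
q_2 = 11 > 10, so the last convergent with denominator <= 10 is p_1/q_1 = 3/2.
The closest fraction with denominator <= 10 is either p_1/q_1 or the intermediate fraction (k*p_1 + p_0)/(k*q_1 + q_0) with the largest k >= 1 whose denominator stays <= 10; these approach x as k grows, and every other convergent or intermediate fraction in range is farther away.
Largest k: floor((10 - q_0)/q_1) = floor((10 - 1)/2) = 4.
That gives (4*3 + 1)/(4*2 + 1) = 13/9.
Compare the errors: |x - 3/2| = |67*2 - 3*46|/(46*2) = 4/92, and |x - 13/9| = |67*9 - 13*46|/(46*9) = 5/414.
Cross-multiplying, 5*92 = 460 < 1656 = 4*414, so 5/414 is smaller: the intermediate fraction 13/9 is closer to x than 3/2.

13/9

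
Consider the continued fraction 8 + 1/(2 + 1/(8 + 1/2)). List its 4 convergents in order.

8/1, 17/2, 144/17, 305/36

Using the convergent recurrence p_i = a_i*p_{i-1} + p_{i-2}, q_i = a_i*q_{i-1} + q_{i-2} with p_{-2}=0, p_{-1}=1, q_{-2}=1, q_{-1}=0:
  i=0: a_0=8, p_0 = 8*1 + 0 = 8, q_0 = 8*0 + 1 = 1.
  i=1: a_1=2, p_1 = 2*8 + 1 = 17, q_1 = 2*1 + 0 = 2.
  i=2: a_2=8, p_2 = 8*17 + 8 = 144, q_2 = 8*2 + 1 = 17.
  i=3: a_3=2, p_3 = 2*144 + 17 = 305, q_3 = 2*17 + 2 = 36.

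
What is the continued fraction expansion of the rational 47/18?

[2; 1, 1, 1, 1, 3]

Run the Euclidean algorithm on 47 and 18; the successive quotients are the partial quotients a_0, a_1, ... (each step inverts the fractional part left over by the previous one):
  47 = 2*18 + 11, so a_0 = 2.
  18 = 1*11 + 7, so a_1 = 1.
  11 = 1*7 + 4, so a_2 = 1.
  7 = 1*4 + 3, so a_3 = 1.
  4 = 1*3 + 1, so a_4 = 1.
  3 = 3*1 + 0, so a_5 = 3.
The remainder reaches 0 after 6 divisions, so the expansion has 6 partial quotients, read off in order.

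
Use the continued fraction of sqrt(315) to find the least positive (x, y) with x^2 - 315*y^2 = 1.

(x, y) = (71, 4)

First expand sqrt(315) as a continued fraction. With x_i = (sqrt(315) + m_i)/d_i and (m_0, d_0) = (0, 1): a_0 = floor(sqrt(315)) = 17, since 17^2 = 289 <= 315 < 324 = 18^2.
Iterate m_{i+1} = d_i*a_i - m_i, d_{i+1} = (315 - m_{i+1}^2)/d_i, a_{i+1} = floor((a_0 + m_{i+1})/d_{i+1}):
  m_1 = 1*17 - 0 = 17, d_1 = (315 - 17^2)/1 = 26/1 = 26, a_1 = floor((17 + 17)/26) = 1.
  m_2 = 26*1 - 17 = 9, d_2 = (315 - 9^2)/26 = 234/26 = 9, a_2 = floor((17 + 9)/9) = 2.
  m_3 = 9*2 - 9 = 9, d_3 = (315 - 9^2)/9 = 234/9 = 26, a_3 = floor((17 + 9)/26) = 1.
  m_4 = 26*1 - 9 = 17, d_4 = (315 - 17^2)/26 = 26/26 = 1, a_4 = floor((17 + 17)/1) = 34.
  m_5 = 1*34 - 17 = 17, d_5 = (315 - 17^2)/1 = 26/1 = 26: (m_5, d_5) = (m_1, d_1) = (17, 26), so from here the quotients repeat a_1, ..., a_4; the period length is 4.
So sqrt(315) = [17; (1, 2, 1, 34)] with period length k = 4.
k is even, so the fundamental solution of x^2 - 315y^2 = 1 is (p_{k-1}, q_{k-1}) = (p_3, q_3); compute convergents through index 3.
Convergents (p_i = a_i*p_{i-1} + p_{i-2}, q_i = a_i*q_{i-1} + q_{i-2} with p_{-2}=0, p_{-1}=1, q_{-2}=1, q_{-1}=0):
  i=0: a_0=17, p_0 = 17*1 + 0 = 17, q_0 = 17*0 + 1 = 1.
  i=1: a_1=1, p_1 = 1*17 + 1 = 18, q_1 = 1*1 + 0 = 1.
  i=2: a_2=2, p_2 = 2*18 + 17 = 53, q_2 = 2*1 + 1 = 3.
  i=3: a_3=1, p_3 = 1*53 + 18 = 71, q_3 = 1*3 + 1 = 4.
Check: 71^2 - 315*4^2 = 5041 - 5040 = 1, so (x, y) = (71, 4) solves the equation, and by the theorem it is the least positive solution.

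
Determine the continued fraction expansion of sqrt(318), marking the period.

Write x_i = (sqrt(318) + m_i)/d_i with (m_0, d_0) = (0, 1). a_0 = floor(sqrt(318)) = 17, since 17^2 = 289 <= 318 < 324 = 18^2.
Iterate m_{i+1} = d_i*a_i - m_i, d_{i+1} = (318 - m_{i+1}^2)/d_i, a_{i+1} = floor((a_0 + m_{i+1})/d_{i+1}):
  m_1 = 1*17 - 0 = 17, d_1 = (318 - 17^2)/1 = 29/1 = 29, a_1 = floor((17 + 17)/29) = 1.
  m_2 = 29*1 - 17 = 12, d_2 = (318 - 12^2)/29 = 174/29 = 6, a_2 = floor((17 + 12)/6) = 4.
  m_3 = 6*4 - 12 = 12, d_3 = (318 - 12^2)/6 = 174/6 = 29, a_3 = floor((17 + 12)/29) = 1.
  m_4 = 29*1 - 12 = 17, d_4 = (318 - 17^2)/29 = 29/29 = 1, a_4 = floor((17 + 17)/1) = 34.
  m_5 = 1*34 - 17 = 17, d_5 = (318 - 17^2)/1 = 29/1 = 29: (m_5, d_5) = (m_1, d_1) = (17, 29), so from here the quotients repeat a_1, ..., a_4; the period length is 4.
Hence the expansion of sqrt(318) is a_0 = 17 followed by the repeating block 1, 4, 1, 34 (period 4).

[17; (1, 4, 1, 34)]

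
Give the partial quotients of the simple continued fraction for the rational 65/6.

[10; 1, 5]

Run the Euclidean algorithm on 65 and 6; the successive quotients are the partial quotients a_0, a_1, ... (each step inverts the fractional part left over by the previous one):
  65 = 10*6 + 5, so a_0 = 10.
  6 = 1*5 + 1, so a_1 = 1.
  5 = 5*1 + 0, so a_2 = 5.
The remainder reaches 0 after 3 divisions, so the expansion has 3 partial quotients, read off in order.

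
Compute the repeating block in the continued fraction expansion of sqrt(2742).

Write x_i = (sqrt(2742) + m_i)/d_i with (m_0, d_0) = (0, 1). a_0 = floor(sqrt(2742)) = 52, since 52^2 = 2704 <= 2742 < 2809 = 53^2.
Iterate m_{i+1} = d_i*a_i - m_i, d_{i+1} = (2742 - m_{i+1}^2)/d_i, a_{i+1} = floor((a_0 + m_{i+1})/d_{i+1}):
  m_1 = 1*52 - 0 = 52, d_1 = (2742 - 52^2)/1 = 38/1 = 38, a_1 = floor((52 + 52)/38) = 2.
  m_2 = 38*2 - 52 = 24, d_2 = (2742 - 24^2)/38 = 2166/38 = 57, a_2 = floor((52 + 24)/57) = 1.
  m_3 = 57*1 - 24 = 33, d_3 = (2742 - 33^2)/57 = 1653/57 = 29, a_3 = floor((52 + 33)/29) = 2.
  m_4 = 29*2 - 33 = 25, d_4 = (2742 - 25^2)/29 = 2117/29 = 73, a_4 = floor((52 + 25)/73) = 1.
  m_5 = 73*1 - 25 = 48, d_5 = (2742 - 48^2)/73 = 438/73 = 6, a_5 = floor((52 + 48)/6) = 16.
  m_6 = 6*16 - 48 = 48, d_6 = (2742 - 48^2)/6 = 438/6 = 73, a_6 = floor((52 + 48)/73) = 1.
  m_7 = 73*1 - 48 = 25, d_7 = (2742 - 25^2)/73 = 2117/73 = 29, a_7 = floor((52 + 25)/29) = 2.
  m_8 = 29*2 - 25 = 33, d_8 = (2742 - 33^2)/29 = 1653/29 = 57, a_8 = floor((52 + 33)/57) = 1.
  m_9 = 57*1 - 33 = 24, d_9 = (2742 - 24^2)/57 = 2166/57 = 38, a_9 = floor((52 + 24)/38) = 2.
  m_10 = 38*2 - 24 = 52, d_10 = (2742 - 52^2)/38 = 38/38 = 1, a_10 = floor((52 + 52)/1) = 104.
  m_11 = 1*104 - 52 = 52, d_11 = (2742 - 52^2)/1 = 38/1 = 38: (m_11, d_11) = (m_1, d_1) = (52, 38), so from here the quotients repeat a_1, ..., a_10; the period length is 10.
Hence the expansion of sqrt(2742) is a_0 = 52 followed by the repeating block 2, 1, 2, 1, 16, 1, 2, 1, 2, 104 (period 10).

[52; (2, 1, 2, 1, 16, 1, 2, 1, 2, 104)]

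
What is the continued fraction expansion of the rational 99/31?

[3; 5, 6]

Run the Euclidean algorithm on 99 and 31; the successive quotients are the partial quotients a_0, a_1, ... (each step inverts the fractional part left over by the previous one):
  99 = 3*31 + 6, so a_0 = 3.
  31 = 5*6 + 1, so a_1 = 5.
  6 = 6*1 + 0, so a_2 = 6.
The remainder reaches 0 after 3 divisions, so the expansion has 3 partial quotients, read off in order.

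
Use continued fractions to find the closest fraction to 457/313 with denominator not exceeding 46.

54/37

Expand x = 457/313 as a continued fraction with the Euclidean algorithm:
  457 = 1*313 + 144, so a_0 = 1.
  313 = 2*144 + 25, so a_1 = 2.
  144 = 5*25 + 19, so a_2 = 5.
  25 = 1*19 + 6, so a_3 = 1.
  19 = 3*6 + 1, so a_4 = 3.
  6 = 6*1 + 0, so a_5 = 6.
so x = [1; 2, 5, 1, 3, 6].
Convergents (p_i = a_i*p_{i-1} + p_{i-2}, q_i = a_i*q_{i-1} + q_{i-2} with p_{-2}=0, p_{-1}=1, q_{-2}=1, q_{-1}=0), until the denominator exceeds 46:
  i=0: a_0=1, p_0 = 1*1 + 0 = 1, q_0 = 1*0 + 1 = 1.
  i=1: a_1=2, p_1 = 2*1 + 1 = 3, q_1 = 2*1 + 0 = 2.
  i=2: a_2=5, p_2 = 5*3 + 1 = 16, q_2 = 5*2 + 1 = 11.
  i=3: a_3=1, p_3 = 1*16 + 3 = 19, q_3 = 1*11 + 2 = 13.
  i=4: a_4=3, p_4 = 3*19 + 16 = 73, q_4 = 3*13 + 11 = 50.
q_4 = 50 > 46, so the last convergent with denominator <= 46 is p_3/q_3 = 19/13.
The closest fraction with denominator <= 46 is either p_3/q_3 or the intermediate fraction (k*p_3 + p_2)/(k*q_3 + q_2) with the largest k >= 1 whose denominator stays <= 46; these approach x as k grows, and every other convergent or intermediate fraction in range is farther away.
Largest k: floor((46 - q_2)/q_3) = floor((46 - 11)/13) = 2.
That gives (2*19 + 16)/(2*13 + 11) = 54/37.
Compare the errors: |x - 19/13| = |457*13 - 19*313|/(313*13) = 6/4069, and |x - 54/37| = |457*37 - 54*313|/(313*37) = 7/11581.
Cross-multiplying, 7*4069 = 28483 < 69486 = 6*11581, so 7/11581 is smaller: the intermediate fraction 54/37 is closer to x than 19/13.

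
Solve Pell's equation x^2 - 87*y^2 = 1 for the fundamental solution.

(x, y) = (28, 3)

First expand sqrt(87) as a continued fraction. With x_i = (sqrt(87) + m_i)/d_i and (m_0, d_0) = (0, 1): a_0 = floor(sqrt(87)) = 9, since 9^2 = 81 <= 87 < 100 = 10^2.
Iterate m_{i+1} = d_i*a_i - m_i, d_{i+1} = (87 - m_{i+1}^2)/d_i, a_{i+1} = floor((a_0 + m_{i+1})/d_{i+1}):
  m_1 = 1*9 - 0 = 9, d_1 = (87 - 9^2)/1 = 6/1 = 6, a_1 = floor((9 + 9)/6) = 3.
  m_2 = 6*3 - 9 = 9, d_2 = (87 - 9^2)/6 = 6/6 = 1, a_2 = floor((9 + 9)/1) = 18.
  m_3 = 1*18 - 9 = 9, d_3 = (87 - 9^2)/1 = 6/1 = 6: (m_3, d_3) = (m_1, d_1) = (9, 6), so from here the quotients repeat a_1, a_2; the period length is 2.
So sqrt(87) = [9; (3, 18)] with period length k = 2.
k is even, so the fundamental solution of x^2 - 87y^2 = 1 is (p_{k-1}, q_{k-1}) = (p_1, q_1); compute convergents through index 1.
Convergents (p_i = a_i*p_{i-1} + p_{i-2}, q_i = a_i*q_{i-1} + q_{i-2} with p_{-2}=0, p_{-1}=1, q_{-2}=1, q_{-1}=0):
  i=0: a_0=9, p_0 = 9*1 + 0 = 9, q_0 = 9*0 + 1 = 1.
  i=1: a_1=3, p_1 = 3*9 + 1 = 28, q_1 = 3*1 + 0 = 3.
Check: 28^2 - 87*3^2 = 784 - 783 = 1, so (x, y) = (28, 3) solves the equation, and by the theorem it is the least positive solution.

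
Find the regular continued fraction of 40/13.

[3; 13]

Run the Euclidean algorithm on 40 and 13; the successive quotients are the partial quotients a_0, a_1, ... (each step inverts the fractional part left over by the previous one):
  40 = 3*13 + 1, so a_0 = 3.
  13 = 13*1 + 0, so a_1 = 13.
The remainder reaches 0 after 2 divisions, so the expansion has 2 partial quotients, read off in order.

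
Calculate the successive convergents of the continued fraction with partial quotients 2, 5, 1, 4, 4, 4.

2/1, 11/5, 13/6, 63/29, 265/122, 1123/517

Using the convergent recurrence p_i = a_i*p_{i-1} + p_{i-2}, q_i = a_i*q_{i-1} + q_{i-2} with p_{-2}=0, p_{-1}=1, q_{-2}=1, q_{-1}=0:
  i=0: a_0=2, p_0 = 2*1 + 0 = 2, q_0 = 2*0 + 1 = 1.
  i=1: a_1=5, p_1 = 5*2 + 1 = 11, q_1 = 5*1 + 0 = 5.
  i=2: a_2=1, p_2 = 1*11 + 2 = 13, q_2 = 1*5 + 1 = 6.
  i=3: a_3=4, p_3 = 4*13 + 11 = 63, q_3 = 4*6 + 5 = 29.
  i=4: a_4=4, p_4 = 4*63 + 13 = 265, q_4 = 4*29 + 6 = 122.
  i=5: a_5=4, p_5 = 4*265 + 63 = 1123, q_5 = 4*122 + 29 = 517.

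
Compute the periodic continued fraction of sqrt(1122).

Write x_i = (sqrt(1122) + m_i)/d_i with (m_0, d_0) = (0, 1). a_0 = floor(sqrt(1122)) = 33, since 33^2 = 1089 <= 1122 < 1156 = 34^2.
Iterate m_{i+1} = d_i*a_i - m_i, d_{i+1} = (1122 - m_{i+1}^2)/d_i, a_{i+1} = floor((a_0 + m_{i+1})/d_{i+1}):
  m_1 = 1*33 - 0 = 33, d_1 = (1122 - 33^2)/1 = 33/1 = 33, a_1 = floor((33 + 33)/33) = 2.
  m_2 = 33*2 - 33 = 33, d_2 = (1122 - 33^2)/33 = 33/33 = 1, a_2 = floor((33 + 33)/1) = 66.
  m_3 = 1*66 - 33 = 33, d_3 = (1122 - 33^2)/1 = 33/1 = 33: (m_3, d_3) = (m_1, d_1) = (33, 33), so from here the quotients repeat a_1, a_2; the period length is 2.
Hence the expansion of sqrt(1122) is a_0 = 33 followed by the repeating block 2, 66 (period 2).

[33; (2, 66)]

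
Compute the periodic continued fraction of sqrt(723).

[26; (1, 7, 1, 52)]

Write x_i = (sqrt(723) + m_i)/d_i with (m_0, d_0) = (0, 1). a_0 = floor(sqrt(723)) = 26, since 26^2 = 676 <= 723 < 729 = 27^2.
Iterate m_{i+1} = d_i*a_i - m_i, d_{i+1} = (723 - m_{i+1}^2)/d_i, a_{i+1} = floor((a_0 + m_{i+1})/d_{i+1}):
  m_1 = 1*26 - 0 = 26, d_1 = (723 - 26^2)/1 = 47/1 = 47, a_1 = floor((26 + 26)/47) = 1.
  m_2 = 47*1 - 26 = 21, d_2 = (723 - 21^2)/47 = 282/47 = 6, a_2 = floor((26 + 21)/6) = 7.
  m_3 = 6*7 - 21 = 21, d_3 = (723 - 21^2)/6 = 282/6 = 47, a_3 = floor((26 + 21)/47) = 1.
  m_4 = 47*1 - 21 = 26, d_4 = (723 - 26^2)/47 = 47/47 = 1, a_4 = floor((26 + 26)/1) = 52.
  m_5 = 1*52 - 26 = 26, d_5 = (723 - 26^2)/1 = 47/1 = 47: (m_5, d_5) = (m_1, d_1) = (26, 47), so from here the quotients repeat a_1, ..., a_4; the period length is 4.
Hence the expansion of sqrt(723) is a_0 = 26 followed by the repeating block 1, 7, 1, 52 (period 4).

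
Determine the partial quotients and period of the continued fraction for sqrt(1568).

[39; (1, 1, 2, 19, 2, 1, 1, 78)]

Write x_i = (sqrt(1568) + m_i)/d_i with (m_0, d_0) = (0, 1). a_0 = floor(sqrt(1568)) = 39, since 39^2 = 1521 <= 1568 < 1600 = 40^2.
Iterate m_{i+1} = d_i*a_i - m_i, d_{i+1} = (1568 - m_{i+1}^2)/d_i, a_{i+1} = floor((a_0 + m_{i+1})/d_{i+1}):
  m_1 = 1*39 - 0 = 39, d_1 = (1568 - 39^2)/1 = 47/1 = 47, a_1 = floor((39 + 39)/47) = 1.
  m_2 = 47*1 - 39 = 8, d_2 = (1568 - 8^2)/47 = 1504/47 = 32, a_2 = floor((39 + 8)/32) = 1.
  m_3 = 32*1 - 8 = 24, d_3 = (1568 - 24^2)/32 = 992/32 = 31, a_3 = floor((39 + 24)/31) = 2.
  m_4 = 31*2 - 24 = 38, d_4 = (1568 - 38^2)/31 = 124/31 = 4, a_4 = floor((39 + 38)/4) = 19.
  m_5 = 4*19 - 38 = 38, d_5 = (1568 - 38^2)/4 = 124/4 = 31, a_5 = floor((39 + 38)/31) = 2.
  m_6 = 31*2 - 38 = 24, d_6 = (1568 - 24^2)/31 = 992/31 = 32, a_6 = floor((39 + 24)/32) = 1.
  m_7 = 32*1 - 24 = 8, d_7 = (1568 - 8^2)/32 = 1504/32 = 47, a_7 = floor((39 + 8)/47) = 1.
  m_8 = 47*1 - 8 = 39, d_8 = (1568 - 39^2)/47 = 47/47 = 1, a_8 = floor((39 + 39)/1) = 78.
  m_9 = 1*78 - 39 = 39, d_9 = (1568 - 39^2)/1 = 47/1 = 47: (m_9, d_9) = (m_1, d_1) = (39, 47), so from here the quotients repeat a_1, ..., a_8; the period length is 8.
Hence the expansion of sqrt(1568) is a_0 = 39 followed by the repeating block 1, 1, 2, 19, 2, 1, 1, 78 (period 8).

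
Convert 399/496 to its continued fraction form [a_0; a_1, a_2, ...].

[0; 1, 4, 8, 1, 4, 2]

Run the Euclidean algorithm on 399 and 496; the successive quotients are the partial quotients a_0, a_1, ... (each step inverts the fractional part left over by the previous one):
  399 = 0*496 + 399, so a_0 = 0.
  496 = 1*399 + 97, so a_1 = 1.
  399 = 4*97 + 11, so a_2 = 4.
  97 = 8*11 + 9, so a_3 = 8.
  11 = 1*9 + 2, so a_4 = 1.
  9 = 4*2 + 1, so a_5 = 4.
  2 = 2*1 + 0, so a_6 = 2.
The remainder reaches 0 after 7 divisions, so the expansion has 7 partial quotients, read off in order.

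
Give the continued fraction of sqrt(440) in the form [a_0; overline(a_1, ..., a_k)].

Write x_i = (sqrt(440) + m_i)/d_i with (m_0, d_0) = (0, 1). a_0 = floor(sqrt(440)) = 20, since 20^2 = 400 <= 440 < 441 = 21^2.
Iterate m_{i+1} = d_i*a_i - m_i, d_{i+1} = (440 - m_{i+1}^2)/d_i, a_{i+1} = floor((a_0 + m_{i+1})/d_{i+1}):
  m_1 = 1*20 - 0 = 20, d_1 = (440 - 20^2)/1 = 40/1 = 40, a_1 = floor((20 + 20)/40) = 1.
  m_2 = 40*1 - 20 = 20, d_2 = (440 - 20^2)/40 = 40/40 = 1, a_2 = floor((20 + 20)/1) = 40.
  m_3 = 1*40 - 20 = 20, d_3 = (440 - 20^2)/1 = 40/1 = 40: (m_3, d_3) = (m_1, d_1) = (20, 40), so from here the quotients repeat a_1, a_2; the period length is 2.
Hence the expansion of sqrt(440) is a_0 = 20 followed by the repeating block 1, 40 (period 2).

[20; overline(1, 40)]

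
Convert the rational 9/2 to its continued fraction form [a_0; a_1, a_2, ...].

Run the Euclidean algorithm on 9 and 2; the successive quotients are the partial quotients a_0, a_1, ... (each step inverts the fractional part left over by the previous one):
  9 = 4*2 + 1, so a_0 = 4.
  2 = 2*1 + 0, so a_1 = 2.
The remainder reaches 0 after 2 divisions, so the expansion has 2 partial quotients, read off in order.

[4; 2]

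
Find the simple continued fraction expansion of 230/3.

[76; 1, 2]

Run the Euclidean algorithm on 230 and 3; the successive quotients are the partial quotients a_0, a_1, ... (each step inverts the fractional part left over by the previous one):
  230 = 76*3 + 2, so a_0 = 76.
  3 = 1*2 + 1, so a_1 = 1.
  2 = 2*1 + 0, so a_2 = 2.
The remainder reaches 0 after 3 divisions, so the expansion has 3 partial quotients, read off in order.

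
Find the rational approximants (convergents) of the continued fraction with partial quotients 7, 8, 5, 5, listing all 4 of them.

Using the convergent recurrence p_i = a_i*p_{i-1} + p_{i-2}, q_i = a_i*q_{i-1} + q_{i-2} with p_{-2}=0, p_{-1}=1, q_{-2}=1, q_{-1}=0:
  i=0: a_0=7, p_0 = 7*1 + 0 = 7, q_0 = 7*0 + 1 = 1.
  i=1: a_1=8, p_1 = 8*7 + 1 = 57, q_1 = 8*1 + 0 = 8.
  i=2: a_2=5, p_2 = 5*57 + 7 = 292, q_2 = 5*8 + 1 = 41.
  i=3: a_3=5, p_3 = 5*292 + 57 = 1517, q_3 = 5*41 + 8 = 213.

7/1, 57/8, 292/41, 1517/213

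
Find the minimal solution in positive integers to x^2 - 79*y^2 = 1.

(x, y) = (80, 9)

First expand sqrt(79) as a continued fraction. With x_i = (sqrt(79) + m_i)/d_i and (m_0, d_0) = (0, 1): a_0 = floor(sqrt(79)) = 8, since 8^2 = 64 <= 79 < 81 = 9^2.
Iterate m_{i+1} = d_i*a_i - m_i, d_{i+1} = (79 - m_{i+1}^2)/d_i, a_{i+1} = floor((a_0 + m_{i+1})/d_{i+1}):
  m_1 = 1*8 - 0 = 8, d_1 = (79 - 8^2)/1 = 15/1 = 15, a_1 = floor((8 + 8)/15) = 1.
  m_2 = 15*1 - 8 = 7, d_2 = (79 - 7^2)/15 = 30/15 = 2, a_2 = floor((8 + 7)/2) = 7.
  m_3 = 2*7 - 7 = 7, d_3 = (79 - 7^2)/2 = 30/2 = 15, a_3 = floor((8 + 7)/15) = 1.
  m_4 = 15*1 - 7 = 8, d_4 = (79 - 8^2)/15 = 15/15 = 1, a_4 = floor((8 + 8)/1) = 16.
  m_5 = 1*16 - 8 = 8, d_5 = (79 - 8^2)/1 = 15/1 = 15: (m_5, d_5) = (m_1, d_1) = (8, 15), so from here the quotients repeat a_1, ..., a_4; the period length is 4.
So sqrt(79) = [8; (1, 7, 1, 16)] with period length k = 4.
k is even, so the fundamental solution of x^2 - 79y^2 = 1 is (p_{k-1}, q_{k-1}) = (p_3, q_3); compute convergents through index 3.
Convergents (p_i = a_i*p_{i-1} + p_{i-2}, q_i = a_i*q_{i-1} + q_{i-2} with p_{-2}=0, p_{-1}=1, q_{-2}=1, q_{-1}=0):
  i=0: a_0=8, p_0 = 8*1 + 0 = 8, q_0 = 8*0 + 1 = 1.
  i=1: a_1=1, p_1 = 1*8 + 1 = 9, q_1 = 1*1 + 0 = 1.
  i=2: a_2=7, p_2 = 7*9 + 8 = 71, q_2 = 7*1 + 1 = 8.
  i=3: a_3=1, p_3 = 1*71 + 9 = 80, q_3 = 1*8 + 1 = 9.
Check: 80^2 - 79*9^2 = 6400 - 6399 = 1, so (x, y) = (80, 9) solves the equation, and by the theorem it is the least positive solution.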